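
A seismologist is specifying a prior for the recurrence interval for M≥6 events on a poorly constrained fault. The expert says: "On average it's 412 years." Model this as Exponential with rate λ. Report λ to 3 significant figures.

λ ≈ 0.00243

Exponential mean = 1/λ, so λ = 1/412.0 = 0.00243.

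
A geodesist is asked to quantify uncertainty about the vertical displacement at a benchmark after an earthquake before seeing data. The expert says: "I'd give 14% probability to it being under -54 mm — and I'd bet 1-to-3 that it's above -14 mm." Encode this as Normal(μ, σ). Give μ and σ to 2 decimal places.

For Normal(μ,σ), the p-quantile is μ + z_p·σ. Here z_{0.14} = -1.08, z_{0.75} = 0.6745.
So -54 = μ − 1.08σ and -14 = μ + 0.6745σ.
Subtracting: σ = (-14 − -54)/(0.6745 − (-1.08)) = 22.79.
Then μ = -54 − (-1.08)·22.79 = -29.37.

μ = -29.37, σ = 22.79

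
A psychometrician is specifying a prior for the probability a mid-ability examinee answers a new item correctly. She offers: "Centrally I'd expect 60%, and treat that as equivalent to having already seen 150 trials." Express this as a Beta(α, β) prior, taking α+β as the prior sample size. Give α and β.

Under the effective-sample-size interpretation, Beta(α, β) has prior mean α/(α+β) and prior sample size α+β.
So α+β = 150 and α/(α+β) = 0.6, giving α = 0.6·150 = 90 and β = 150 − 90 = 60.

α = 90, β = 60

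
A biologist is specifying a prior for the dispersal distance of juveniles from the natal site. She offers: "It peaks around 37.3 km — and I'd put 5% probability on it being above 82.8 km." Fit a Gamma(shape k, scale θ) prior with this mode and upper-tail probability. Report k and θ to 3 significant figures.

k ≈ 5.32, θ ≈ 8.63

Gamma(k,θ) with k>1 has mode (k−1)θ, so θ = 37.3/(k−1).
Need P(X < 82.8) = 0.95 with θ tied to k this way. Start at k = 2, θ = 37.3: P(X<82.8) ≈ 0.650.
Too low — raise k to concentrate. Iterating converges to k ≈ 5.32.
Then θ = 37.3/(5.32−1) ≈ 8.63.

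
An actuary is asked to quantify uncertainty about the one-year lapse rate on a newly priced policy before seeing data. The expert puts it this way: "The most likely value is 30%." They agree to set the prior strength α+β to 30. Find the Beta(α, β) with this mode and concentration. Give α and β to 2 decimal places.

α = 9.40, β = 20.60

For α,β > 1 the Beta mode is (α−1)/(α+β−2). With α+β = 30, the mode is (α−1)/28.
Set (α−1)/28 = 0.3 → α = 1 + 0.3·28 = 9.40.
β = 30 − α = 20.60.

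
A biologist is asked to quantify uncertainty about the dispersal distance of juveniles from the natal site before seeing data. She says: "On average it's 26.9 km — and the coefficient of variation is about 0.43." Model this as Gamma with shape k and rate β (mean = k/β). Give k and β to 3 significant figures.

For Gamma(k, rate β): mean = k/β, variance = k/β², so CV = 1/√k.
CV = 0.43, hence k = 1/CV² = 5.41.
Then β = k/mean = 5.41/26.9 = 0.201.

k ≈ 5.41, β ≈ 0.201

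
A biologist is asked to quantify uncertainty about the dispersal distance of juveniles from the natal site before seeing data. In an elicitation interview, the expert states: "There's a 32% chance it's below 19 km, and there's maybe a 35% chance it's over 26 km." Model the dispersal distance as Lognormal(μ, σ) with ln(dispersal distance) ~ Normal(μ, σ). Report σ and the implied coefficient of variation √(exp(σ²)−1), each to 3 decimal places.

If T ~ Lognormal(μ,σ) then ln T ~ Normal(μ,σ), so the p-quantile of ln T is μ + z_p·σ.
ln(19) = 2.944 and ln(26) = 3.258; z_{0.32} = -0.4677, z_{0.65} = 0.3853.
σ = (3.258 − 2.944)/(0.3853 − (-0.4677)) = 0.368.
μ = 2.944 − (-0.4677)·0.368 = 3.116.
CV = √(exp(σ²)−1) = √(exp(0.1352)−1) = 0.380.

σ ≈ 0.368, CV ≈ 0.380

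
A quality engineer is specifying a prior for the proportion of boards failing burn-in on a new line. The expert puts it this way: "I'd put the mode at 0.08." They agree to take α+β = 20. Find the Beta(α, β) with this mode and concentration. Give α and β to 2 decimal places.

α = 2.44, β = 17.56

For α,β > 1 the Beta mode is (α−1)/(α+β−2). With α+β = 20, the mode is (α−1)/18.
Set (α−1)/18 = 0.08 → α = 1 + 0.08·18 = 2.44.
β = 20 − α = 17.56.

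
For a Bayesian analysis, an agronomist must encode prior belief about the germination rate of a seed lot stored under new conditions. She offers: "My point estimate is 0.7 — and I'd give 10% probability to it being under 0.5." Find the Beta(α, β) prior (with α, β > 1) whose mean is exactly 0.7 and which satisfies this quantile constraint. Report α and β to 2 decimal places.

α ≈ 6.32, β ≈ 2.71

With mean 0.7 fixed, write α = 0.7s, β = 0.3s where s = α+β.
Need P(θ < 0.5) = 0.1 under Beta(0.7s, 0.3s). Normal approximation: (q−m)/√(m(1−m)/s) ≈ z_{0.1} = -1.28, so s ≈ 0.7·0.3·(-1.28)²/(0.5−0.7)² = 8.6.
At s = 8.6: P(θ<0.5) ≈ 0.105. Adjusting to match 0.1 gives s ≈ 9.04.
So α = 0.7·9.04 ≈ 6.32, β = 0.3·9.04 ≈ 2.71.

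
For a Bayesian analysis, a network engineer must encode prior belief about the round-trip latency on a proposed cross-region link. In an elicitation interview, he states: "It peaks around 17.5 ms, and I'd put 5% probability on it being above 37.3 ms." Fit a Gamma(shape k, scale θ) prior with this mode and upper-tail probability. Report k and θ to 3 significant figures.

Gamma(k,θ) with k>1 has mode (k−1)θ, so θ = 17.5/(k−1).
Need P(X < 37.3) = 0.95 with θ tied to k this way. Start at k = 2, θ = 17.5: P(X<37.3) ≈ 0.628.
Too low — raise k to concentrate. Iterating converges to k ≈ 5.82.
Then θ = 17.5/(5.82−1) ≈ 3.63.

k ≈ 5.82, θ ≈ 3.63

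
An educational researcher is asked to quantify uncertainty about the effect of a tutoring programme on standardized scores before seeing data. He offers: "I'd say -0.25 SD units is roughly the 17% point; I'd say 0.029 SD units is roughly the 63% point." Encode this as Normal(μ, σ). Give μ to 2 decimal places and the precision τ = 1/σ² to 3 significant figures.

μ = -0.04, τ = 21.2

For Normal(μ,σ), the p-quantile is μ + z_p·σ. Here z_{0.17} = -0.9542, z_{0.63} = 0.3319.
So -0.25 = μ − 0.9542σ and 0.029 = μ + 0.3319σ.
Subtracting: σ = (0.029 − -0.25)/(0.3319 − (-0.9542)) = 0.22.
Then μ = -0.25 − (-0.9542)·0.22 = -0.04.
Precision τ = 1/σ² = 1/0.2169² = 21.2.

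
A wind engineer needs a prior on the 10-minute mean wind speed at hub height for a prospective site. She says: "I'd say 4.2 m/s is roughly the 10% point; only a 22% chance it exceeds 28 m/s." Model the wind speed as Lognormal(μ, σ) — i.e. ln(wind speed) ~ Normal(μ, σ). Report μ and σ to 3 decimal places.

If T ~ Lognormal(μ,σ) then ln T ~ Normal(μ,σ), so the p-quantile of ln T is μ + z_p·σ.
ln(4.2) = 1.435 and ln(28) = 3.332; z_{0.1} = -1.282, z_{0.78} = 0.7722.
σ = (3.332 − 1.435)/(0.7722 − (-1.282)) = 0.924.
μ = 1.435 − (-1.282)·0.924 = 2.619.

μ ≈ 2.619, σ ≈ 0.924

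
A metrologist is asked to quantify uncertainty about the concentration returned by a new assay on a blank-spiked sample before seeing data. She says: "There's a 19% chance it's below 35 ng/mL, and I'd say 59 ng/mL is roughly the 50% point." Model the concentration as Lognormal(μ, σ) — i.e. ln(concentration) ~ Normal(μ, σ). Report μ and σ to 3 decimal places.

μ ≈ 4.078, σ ≈ 0.595

If T ~ Lognormal(μ,σ) then ln T ~ Normal(μ,σ), so the p-quantile of ln T is μ + z_p·σ.
ln(35) = 3.555 and ln(59) = 4.078; z_{0.19} = -0.8779, z_{0.5} = 0.
σ = (4.078 − 3.555)/(0 − (-0.8779)) = 0.595.
μ = 3.555 − (-0.8779)·0.595 = 4.078.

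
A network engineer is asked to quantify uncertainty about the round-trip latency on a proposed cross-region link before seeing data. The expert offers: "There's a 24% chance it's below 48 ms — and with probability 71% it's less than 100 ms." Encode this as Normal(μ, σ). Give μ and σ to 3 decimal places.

The p-quantile of Normal(μ,σ) is μ + z_p·σ, with z_{0.24} = -0.7063 and z_{0.71} = 0.5534.
Eliminate σ: μ = (z₂·x₁ − z₁·x₂)/(z₂ − z₁) = (0.5534·48 − (-0.7063)·100)/1.26 = 77.156.
Then σ = (x₂ − x₁)/(z₂ − z₁) = (100 − 48)/1.26 = 41.280.

μ = 77.156, σ = 41.280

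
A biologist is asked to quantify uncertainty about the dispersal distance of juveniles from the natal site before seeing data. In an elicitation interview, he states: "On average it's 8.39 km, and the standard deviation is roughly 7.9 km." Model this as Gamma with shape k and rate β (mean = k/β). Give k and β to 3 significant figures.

For Gamma(k, rate β): mean = k/β, variance = k/β², so CV = 1/√k.
CV = SD/mean = 7.9/8.39 = 0.9416, hence k = 1/CV² = 1.13.
Then β = k/mean = 1.13/8.39 = 0.134.

k ≈ 1.13, β ≈ 0.134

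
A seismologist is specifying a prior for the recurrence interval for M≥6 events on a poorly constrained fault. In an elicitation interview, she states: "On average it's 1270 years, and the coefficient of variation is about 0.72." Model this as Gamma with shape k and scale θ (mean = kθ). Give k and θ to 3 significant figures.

k ≈ 1.93, θ ≈ 658

For Gamma(k, scale θ): mean = kθ, variance = kθ², so CV = 1/√k.
CV = 0.72, hence k = 1/CV² = 1.93.
Then θ = mean/k = 1270/1.93 = 658.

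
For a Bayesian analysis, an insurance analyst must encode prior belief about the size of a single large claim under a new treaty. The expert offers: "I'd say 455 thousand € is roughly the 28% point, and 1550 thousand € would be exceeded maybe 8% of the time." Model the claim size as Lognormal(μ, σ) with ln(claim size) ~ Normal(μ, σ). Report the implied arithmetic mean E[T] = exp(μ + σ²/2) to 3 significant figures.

If T ~ Lognormal(μ,σ) then ln T ~ Normal(μ,σ), so the p-quantile of ln T is μ + z_p·σ.
ln(455) = 6.12 and ln(1550) = 7.346; z_{0.28} = -0.5828, z_{0.92} = 1.405.
σ = (7.346 − 6.12)/(1.405 − (-0.5828)) = 0.617.
μ = 6.12 − (-0.5828)·0.617 = 6.480.
E[T] = exp(μ + σ²/2) = exp(6.480 + 0.1901) = 788 thousand €.

E[T] ≈ 788 thousand €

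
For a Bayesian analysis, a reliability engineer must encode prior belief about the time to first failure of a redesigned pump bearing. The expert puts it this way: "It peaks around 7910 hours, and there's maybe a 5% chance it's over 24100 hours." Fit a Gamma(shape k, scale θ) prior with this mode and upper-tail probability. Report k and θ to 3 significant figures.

Gamma(k,θ) with k>1 has mode (k−1)θ, so θ = 7910/(k−1).
Need P(X < 24100) = 0.95 with θ tied to k this way. Start at k = 2, θ = 7910: P(X<24100) ≈ 0.808.
Too low — raise k to concentrate. Iterating converges to k ≈ 3.13.
Then θ = 7910/(3.13−1) ≈ 3710.

k ≈ 3.13, θ ≈ 3710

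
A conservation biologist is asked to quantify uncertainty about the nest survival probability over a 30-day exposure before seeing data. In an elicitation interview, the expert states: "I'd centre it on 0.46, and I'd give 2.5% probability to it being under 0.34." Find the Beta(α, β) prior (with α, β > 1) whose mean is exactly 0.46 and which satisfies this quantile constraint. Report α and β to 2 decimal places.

α ≈ 29.22, β ≈ 34.30

With mean 0.46 fixed, write α = 0.46s, β = 0.54s where s = α+β.
Need P(θ < 0.34) = 0.025 under Beta(0.46s, 0.54s). Normal approximation: (q−m)/√(m(1−m)/s) ≈ z_{0.025} = -1.96, so s ≈ 0.46·0.54·(-1.96)²/(0.34−0.46)² = 66.3.
At s = 66.3: P(θ<0.34) ≈ 0.023. Adjusting to match 0.025 gives s ≈ 63.52.
So α = 0.46·63.52 ≈ 29.22, β = 0.54·63.52 ≈ 34.30.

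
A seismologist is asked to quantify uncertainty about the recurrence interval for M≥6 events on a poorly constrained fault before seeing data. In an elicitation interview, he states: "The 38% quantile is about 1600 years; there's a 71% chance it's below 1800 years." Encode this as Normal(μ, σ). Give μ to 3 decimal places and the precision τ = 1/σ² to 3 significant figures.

For Normal(μ,σ), the p-quantile is μ + z_p·σ. Here z_{0.38} = -0.3055, z_{0.71} = 0.5534.
So 1600 = μ − 0.3055σ and 1800 = μ + 0.5534σ.
Subtracting: σ = (1800 − 1600)/(0.5534 − (-0.3055)) = 232.865.
Then μ = 1600 − (-0.3055)·232.865 = 1671.136.
Precision τ = 1/σ² = 1/232.9² = 1.84e-05.

μ = 1671.136, τ = 1.84e-05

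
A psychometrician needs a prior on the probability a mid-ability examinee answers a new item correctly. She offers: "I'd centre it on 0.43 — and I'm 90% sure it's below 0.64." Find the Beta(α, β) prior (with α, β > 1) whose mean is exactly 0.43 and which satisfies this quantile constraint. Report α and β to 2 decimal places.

α ≈ 3.90, β ≈ 5.17

With mean 0.43 fixed, write α = 0.43s, β = 0.57s where s = α+β.
Need P(θ < 0.64) = 0.9 under Beta(0.43s, 0.57s). Normal approximation: (q−m)/√(m(1−m)/s) ≈ z_{0.9} = 1.28, so s ≈ 0.43·0.57·(1.28)²/(0.64−0.43)² = 9.1.
At s = 9.1: P(θ<0.64) ≈ 0.901. Adjusting to match 0.9 gives s ≈ 9.08.
So α = 0.43·9.08 ≈ 3.90, β = 0.57·9.08 ≈ 5.17.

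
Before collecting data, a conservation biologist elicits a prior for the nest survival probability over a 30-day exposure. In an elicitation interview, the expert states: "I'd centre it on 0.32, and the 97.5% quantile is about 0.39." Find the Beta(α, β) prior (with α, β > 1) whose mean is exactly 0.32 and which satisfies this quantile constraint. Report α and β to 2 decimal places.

With mean 0.32 fixed, write α = 0.32s, β = 0.68s where s = α+β.
Need P(θ < 0.39) = 0.975 under Beta(0.32s, 0.68s). Normal approximation: (q−m)/√(m(1−m)/s) ≈ z_{0.975} = 1.96, so s ≈ 0.32·0.68·(1.96)²/(0.39−0.32)² = 170.6.
At s = 170.6: P(θ<0.39) ≈ 0.972. Adjusting to match 0.975 gives s ≈ 178.75.
So α = 0.32·178.75 ≈ 57.20, β = 0.68·178.75 ≈ 121.55.

α ≈ 57.20, β ≈ 121.55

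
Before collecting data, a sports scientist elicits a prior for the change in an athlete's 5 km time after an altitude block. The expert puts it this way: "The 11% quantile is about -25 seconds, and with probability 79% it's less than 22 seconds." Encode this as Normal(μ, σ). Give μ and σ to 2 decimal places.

For Normal(μ,σ), the p-quantile is μ + z_p·σ. Here z_{0.11} = -1.227, z_{0.79} = 0.8064.
So -25 = μ − 1.227σ and 22 = μ + 0.8064σ.
Subtracting: σ = (22 − -25)/(0.8064 − (-1.227)) = 23.12.
Then μ = -25 − (-1.227)·23.12 = 3.36.

μ = 3.36, σ = 23.12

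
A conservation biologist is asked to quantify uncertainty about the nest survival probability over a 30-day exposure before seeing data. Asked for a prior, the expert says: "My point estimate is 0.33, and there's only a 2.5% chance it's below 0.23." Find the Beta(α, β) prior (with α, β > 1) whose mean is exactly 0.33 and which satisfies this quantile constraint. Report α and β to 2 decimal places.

With mean 0.33 fixed, write α = 0.33s, β = 0.67s where s = α+β.
Need P(θ < 0.23) = 0.025 under Beta(0.33s, 0.67s). Normal approximation: (q−m)/√(m(1−m)/s) ≈ z_{0.025} = -1.96, so s ≈ 0.33·0.67·(-1.96)²/(0.23−0.33)² = 84.9.
At s = 84.9: P(θ<0.23) ≈ 0.019. Adjusting to match 0.025 gives s ≈ 76.69.
So α = 0.33·76.69 ≈ 25.31, β = 0.67·76.69 ≈ 51.39.

α ≈ 25.31, β ≈ 51.39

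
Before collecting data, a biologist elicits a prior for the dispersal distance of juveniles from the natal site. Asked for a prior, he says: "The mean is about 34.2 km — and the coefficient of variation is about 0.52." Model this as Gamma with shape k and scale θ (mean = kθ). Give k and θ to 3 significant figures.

For Gamma(k, scale θ): mean = kθ, variance = kθ², so CV = 1/√k.
CV = 0.52, hence k = 1/CV² = 3.7.
Then θ = mean/k = 34.2/3.7 = 9.25.

k ≈ 3.7, θ ≈ 9.25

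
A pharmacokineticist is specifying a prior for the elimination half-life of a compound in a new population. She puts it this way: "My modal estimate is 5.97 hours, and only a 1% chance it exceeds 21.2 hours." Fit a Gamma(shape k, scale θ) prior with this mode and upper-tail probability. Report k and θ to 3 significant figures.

k ≈ 3.69, θ ≈ 2.22

Gamma(k,θ) with k>1 has mode (k−1)θ, so θ = 5.97/(k−1).
Need P(X < 21.2) = 0.99 with θ tied to k this way. Start at k = 2, θ = 5.97: P(X<21.2) ≈ 0.869.
Too low — raise k to concentrate. Iterating converges to k ≈ 3.69.
Then θ = 5.97/(3.69−1) ≈ 2.22.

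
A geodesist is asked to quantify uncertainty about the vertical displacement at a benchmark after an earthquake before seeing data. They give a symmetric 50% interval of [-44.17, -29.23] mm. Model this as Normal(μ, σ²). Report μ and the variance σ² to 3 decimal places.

A symmetric 50% interval runs μ ± z·σ with z = 0.6745.
Half-width = 7.47, so σ = 7.47/0.6745 = 11.0750 and σ² = 122.656.
μ is the interval midpoint, -36.700.

μ = -36.700, σ² = 122.656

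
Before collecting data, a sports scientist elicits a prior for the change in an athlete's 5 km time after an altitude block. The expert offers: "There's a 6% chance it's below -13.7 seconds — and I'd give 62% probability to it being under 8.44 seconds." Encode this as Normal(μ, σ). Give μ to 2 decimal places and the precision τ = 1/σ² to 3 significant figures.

μ = 4.80, τ = 0.00706

For Normal(μ,σ), the p-quantile is μ + z_p·σ. Here z_{0.06} = -1.555, z_{0.62} = 0.3055.
So -13.7 = μ − 1.555σ and 8.44 = μ + 0.3055σ.
Subtracting: σ = (8.44 − -13.7)/(0.3055 − (-1.555)) = 11.90.
Then μ = -13.7 − (-1.555)·11.90 = 4.80.
Precision τ = 1/σ² = 1/11.9² = 0.00706.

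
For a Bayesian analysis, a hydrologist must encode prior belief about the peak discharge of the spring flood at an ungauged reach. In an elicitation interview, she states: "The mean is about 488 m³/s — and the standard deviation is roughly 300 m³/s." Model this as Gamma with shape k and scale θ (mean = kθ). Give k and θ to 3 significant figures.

k ≈ 2.65, θ ≈ 184

For Gamma(k, scale θ): mean = kθ, variance = kθ², so CV = 1/√k.
CV = SD/mean = 300/488 = 0.6148, hence k = 1/CV² = 2.65.
Then θ = mean/k = 488/2.65 = 184.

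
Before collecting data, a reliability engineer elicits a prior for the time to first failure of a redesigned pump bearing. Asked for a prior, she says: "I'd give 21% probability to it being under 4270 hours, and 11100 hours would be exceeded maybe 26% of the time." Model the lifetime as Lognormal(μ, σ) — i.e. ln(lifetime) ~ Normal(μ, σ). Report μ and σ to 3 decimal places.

μ ≈ 8.891, σ ≈ 0.659

If T ~ Lognormal(μ,σ) then ln T ~ Normal(μ,σ), so the p-quantile of ln T is μ + z_p·σ.
ln(4270) = 8.359 and ln(11100) = 9.315; z_{0.21} = -0.8064, z_{0.74} = 0.6433.
σ = (9.315 − 8.359)/(0.6433 − (-0.8064)) = 0.659.
μ = 8.359 − (-0.8064)·0.659 = 8.891.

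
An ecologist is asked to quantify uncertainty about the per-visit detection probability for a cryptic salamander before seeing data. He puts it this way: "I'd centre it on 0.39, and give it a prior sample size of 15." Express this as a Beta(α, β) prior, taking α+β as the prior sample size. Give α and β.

Under the effective-sample-size interpretation, Beta(α, β) has prior mean α/(α+β) and prior sample size α+β.
So α+β = 15 and α/(α+β) = 0.39, giving α = 0.39·15 = 5.85 and β = 15 − 5.85 = 9.15.

α = 5.85, β = 9.15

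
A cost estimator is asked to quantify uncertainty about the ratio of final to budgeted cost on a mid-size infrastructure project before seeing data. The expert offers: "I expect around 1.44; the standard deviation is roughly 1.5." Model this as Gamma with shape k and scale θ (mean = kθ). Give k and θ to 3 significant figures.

For Gamma(k, scale θ): mean = kθ, variance = kθ², so CV = 1/√k.
CV = SD/mean = 1.5/1.44 = 1.042, hence k = 1/CV² = 0.922.
Then θ = mean/k = 1.44/0.922 = 1.56.

k ≈ 0.922, θ ≈ 1.56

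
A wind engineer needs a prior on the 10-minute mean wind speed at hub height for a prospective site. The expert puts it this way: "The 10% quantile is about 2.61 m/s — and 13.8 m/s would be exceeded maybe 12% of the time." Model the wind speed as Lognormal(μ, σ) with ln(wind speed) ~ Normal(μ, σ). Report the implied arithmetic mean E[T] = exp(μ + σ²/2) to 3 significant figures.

If T ~ Lognormal(μ,σ) then ln T ~ Normal(μ,σ), so the p-quantile of ln T is μ + z_p·σ.
ln(2.61) = 0.9594 and ln(13.8) = 2.625; z_{0.1} = -1.282, z_{0.88} = 1.175.
σ = (2.625 − 0.9594)/(1.175 − (-1.282)) = 0.678.
μ = 0.9594 − (-1.282)·0.678 = 1.828.
E[T] = exp(μ + σ²/2) = exp(1.828 + 0.2298) = 7.83 m/s.

E[T] ≈ 7.83 m/s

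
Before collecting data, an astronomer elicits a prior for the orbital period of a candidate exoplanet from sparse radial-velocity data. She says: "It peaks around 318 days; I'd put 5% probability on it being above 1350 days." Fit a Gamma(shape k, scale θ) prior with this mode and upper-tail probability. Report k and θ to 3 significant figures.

k ≈ 2.19, θ ≈ 267

Gamma(k,θ) with k>1 has mode (k−1)θ, so θ = 318/(k−1).
Need P(X < 1350) = 0.95 with θ tied to k this way. Start at k = 2, θ = 318: P(X<1350) ≈ 0.925.
Too low — raise k to concentrate. Iterating converges to k ≈ 2.19.
Then θ = 318/(2.19−1) ≈ 267.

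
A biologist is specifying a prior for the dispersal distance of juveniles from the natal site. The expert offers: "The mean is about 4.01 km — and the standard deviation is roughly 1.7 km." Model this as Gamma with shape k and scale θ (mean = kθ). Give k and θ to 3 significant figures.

k ≈ 5.56, θ ≈ 0.721

For Gamma(k, scale θ): mean = kθ, variance = kθ², so CV = 1/√k.
CV = SD/mean = 1.7/4.01 = 0.4239, hence k = 1/CV² = 5.56.
Then θ = mean/k = 4.01/5.56 = 0.721.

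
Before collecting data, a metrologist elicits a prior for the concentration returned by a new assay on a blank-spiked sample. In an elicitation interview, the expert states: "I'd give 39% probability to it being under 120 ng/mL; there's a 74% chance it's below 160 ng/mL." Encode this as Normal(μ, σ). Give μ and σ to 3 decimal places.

μ = 132.109, σ = 43.353

For Normal(μ,σ), the p-quantile is μ + z_p·σ. Here z_{0.39} = -0.2793, z_{0.74} = 0.6433.
So 120 = μ − 0.2793σ and 160 = μ + 0.6433σ.
Subtracting: σ = (160 − 120)/(0.6433 − (-0.2793)) = 43.353.
Then μ = 120 − (-0.2793)·43.353 = 132.109.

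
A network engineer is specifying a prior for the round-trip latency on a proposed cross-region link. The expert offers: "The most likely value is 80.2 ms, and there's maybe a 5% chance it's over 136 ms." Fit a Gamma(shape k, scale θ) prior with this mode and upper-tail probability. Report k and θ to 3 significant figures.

k ≈ 11, θ ≈ 8.01

Gamma(k,θ) with k>1 has mode (k−1)θ, so θ = 80.2/(k−1).
Need P(X < 136) = 0.95 with θ tied to k this way. Start at k = 2, θ = 80.2: P(X<136) ≈ 0.505.
Too low — raise k to concentrate. Iterating converges to k ≈ 11.
Then θ = 80.2/(11−1) ≈ 8.01.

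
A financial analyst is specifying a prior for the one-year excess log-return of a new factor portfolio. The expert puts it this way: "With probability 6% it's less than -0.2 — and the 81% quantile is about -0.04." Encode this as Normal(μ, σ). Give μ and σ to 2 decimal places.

μ = -0.10, σ = 0.07

The p-quantile of Normal(μ,σ) is μ + z_p·σ, with z_{0.06} = -1.555 and z_{0.81} = 0.8779.
Eliminate σ: μ = (z₂·x₁ − z₁·x₂)/(z₂ − z₁) = (0.8779·-0.2 − (-1.555)·-0.04)/2.433 = -0.10.
Then σ = (x₂ − x₁)/(z₂ − z₁) = (-0.04 − -0.2)/2.433 = 0.07.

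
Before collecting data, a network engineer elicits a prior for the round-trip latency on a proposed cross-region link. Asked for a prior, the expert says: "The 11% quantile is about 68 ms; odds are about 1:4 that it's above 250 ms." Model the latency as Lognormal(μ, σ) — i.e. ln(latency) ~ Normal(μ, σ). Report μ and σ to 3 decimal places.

μ ≈ 4.992, σ ≈ 0.630

If T ~ Lognormal(μ,σ) then ln T ~ Normal(μ,σ), so the p-quantile of ln T is μ + z_p·σ.
ln(68) = 4.22 and ln(250) = 5.521; z_{0.11} = -1.227, z_{0.8} = 0.8416.
σ = (5.521 − 4.22)/(0.8416 − (-1.227)) = 0.630.
μ = 4.22 − (-1.227)·0.630 = 4.992.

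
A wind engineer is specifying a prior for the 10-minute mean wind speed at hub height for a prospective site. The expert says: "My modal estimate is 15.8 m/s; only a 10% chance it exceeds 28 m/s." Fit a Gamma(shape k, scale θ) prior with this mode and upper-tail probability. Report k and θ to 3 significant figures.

k ≈ 6.81, θ ≈ 2.72

Gamma(k,θ) with k>1 has mode (k−1)θ, so θ = 15.8/(k−1).
Need P(X < 28) = 0.9 with θ tied to k this way. Start at k = 2, θ = 15.8: P(X<28) ≈ 0.529.
Too low — raise k to concentrate. Iterating converges to k ≈ 6.81.
Then θ = 15.8/(6.81−1) ≈ 2.72.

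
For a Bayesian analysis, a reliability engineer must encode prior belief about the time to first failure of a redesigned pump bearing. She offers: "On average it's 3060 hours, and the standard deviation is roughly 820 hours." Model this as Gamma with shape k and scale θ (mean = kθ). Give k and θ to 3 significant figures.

k ≈ 13.9, θ ≈ 220

For Gamma(k, scale θ): mean = kθ, variance = kθ², so CV = 1/√k.
CV = SD/mean = 820/3060 = 0.268, hence k = 1/CV² = 13.9.
Then θ = mean/k = 3060/13.9 = 220.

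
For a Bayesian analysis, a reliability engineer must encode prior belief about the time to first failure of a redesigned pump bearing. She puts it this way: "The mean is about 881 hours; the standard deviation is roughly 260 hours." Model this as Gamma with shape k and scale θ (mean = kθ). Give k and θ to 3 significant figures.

k ≈ 11.5, θ ≈ 76.7

For Gamma(k, scale θ): mean = kθ, variance = kθ², so CV = 1/√k.
CV = SD/mean = 260/881 = 0.2951, hence k = 1/CV² = 11.5.
Then θ = mean/k = 881/11.5 = 76.7.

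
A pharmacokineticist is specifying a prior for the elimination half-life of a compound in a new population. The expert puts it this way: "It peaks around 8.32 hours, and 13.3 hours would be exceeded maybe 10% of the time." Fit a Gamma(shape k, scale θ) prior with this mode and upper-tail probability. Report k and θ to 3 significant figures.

Gamma(k,θ) with k>1 has mode (k−1)θ, so θ = 8.32/(k−1).
Need P(X < 13.3) = 0.9 with θ tied to k this way. Start at k = 2, θ = 8.32: P(X<13.3) ≈ 0.475.
Too low — raise k to concentrate. Iterating converges to k ≈ 9.54.
Then θ = 8.32/(9.54−1) ≈ 0.975.

k ≈ 9.54, θ ≈ 0.975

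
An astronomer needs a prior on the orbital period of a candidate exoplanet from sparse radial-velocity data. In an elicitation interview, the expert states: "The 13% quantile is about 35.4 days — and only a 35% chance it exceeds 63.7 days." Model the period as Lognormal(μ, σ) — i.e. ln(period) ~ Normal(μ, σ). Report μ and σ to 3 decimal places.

If T ~ Lognormal(μ,σ) then ln T ~ Normal(μ,σ), so the p-quantile of ln T is μ + z_p·σ.
ln(35.4) = 3.567 and ln(63.7) = 4.154; z_{0.13} = -1.126, z_{0.65} = 0.3853.
σ = (4.154 − 3.567)/(0.3853 − (-1.126)) = 0.389.
μ = 3.567 − (-1.126)·0.389 = 4.004.

μ ≈ 4.004, σ ≈ 0.389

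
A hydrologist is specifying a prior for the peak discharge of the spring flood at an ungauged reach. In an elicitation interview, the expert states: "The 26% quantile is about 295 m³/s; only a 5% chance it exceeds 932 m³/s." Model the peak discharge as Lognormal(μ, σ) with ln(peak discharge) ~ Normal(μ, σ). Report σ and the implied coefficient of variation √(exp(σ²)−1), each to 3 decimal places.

If T ~ Lognormal(μ,σ) then ln T ~ Normal(μ,σ), so the p-quantile of ln T is μ + z_p·σ.
ln(295) = 5.687 and ln(932) = 6.837; z_{0.26} = -0.6433, z_{0.95} = 1.645.
σ = (6.837 − 5.687)/(1.645 − (-0.6433)) = 0.503.
μ = 5.687 − (-0.6433)·0.503 = 6.010.
CV = √(exp(σ²)−1) = √(exp(0.2527)−1) = 0.536.

σ ≈ 0.503, CV ≈ 0.536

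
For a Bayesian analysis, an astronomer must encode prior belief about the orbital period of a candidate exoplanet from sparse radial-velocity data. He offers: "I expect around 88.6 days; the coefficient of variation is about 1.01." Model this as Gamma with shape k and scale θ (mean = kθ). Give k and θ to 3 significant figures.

For Gamma(k, scale θ): mean = kθ, variance = kθ², so CV = 1/√k.
CV = 1.01, hence k = 1/CV² = 0.98.
Then θ = mean/k = 88.6/0.98 = 90.4.

k ≈ 0.98, θ ≈ 90.4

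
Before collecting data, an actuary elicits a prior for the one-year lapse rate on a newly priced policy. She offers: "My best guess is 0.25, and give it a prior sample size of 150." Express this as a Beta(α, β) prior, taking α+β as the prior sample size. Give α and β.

Under the effective-sample-size interpretation, Beta(α, β) has prior mean α/(α+β) and prior sample size α+β.
So α+β = 150 and α/(α+β) = 0.25, giving α = 0.25·150 = 37.5 and β = 150 − 37.5 = 112.5.

α = 37.5, β = 112.5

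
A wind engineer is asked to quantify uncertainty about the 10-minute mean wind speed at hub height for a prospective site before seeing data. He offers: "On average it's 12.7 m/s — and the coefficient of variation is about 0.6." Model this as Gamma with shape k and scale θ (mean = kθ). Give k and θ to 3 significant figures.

For Gamma(k, scale θ): mean = kθ, variance = kθ², so CV = 1/√k.
CV = 0.6, hence k = 1/CV² = 2.78.
Then θ = mean/k = 12.7/2.78 = 4.57.

k ≈ 2.78, θ ≈ 4.57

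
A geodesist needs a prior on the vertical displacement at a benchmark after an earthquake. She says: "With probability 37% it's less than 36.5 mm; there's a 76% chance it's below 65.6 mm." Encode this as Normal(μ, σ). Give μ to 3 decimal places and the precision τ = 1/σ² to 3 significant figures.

The p-quantile of Normal(μ,σ) is μ + z_p·σ, with z_{0.37} = -0.3319 and z_{0.76} = 0.7063.
Eliminate σ: μ = (z₂·x₁ − z₁·x₂)/(z₂ − z₁) = (0.7063·36.5 − (-0.3319)·65.6)/1.038 = 45.802.
Then σ = (x₂ − x₁)/(z₂ − z₁) = (65.6 − 36.5)/1.038 = 28.030.
Precision τ = 1/σ² = 1/28.03² = 0.00127.

μ = 45.802, τ = 0.00127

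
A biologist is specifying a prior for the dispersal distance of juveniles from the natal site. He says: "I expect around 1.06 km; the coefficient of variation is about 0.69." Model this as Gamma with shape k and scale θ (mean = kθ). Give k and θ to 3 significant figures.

For Gamma(k, scale θ): mean = kθ, variance = kθ², so CV = 1/√k.
CV = 0.69, hence k = 1/CV² = 2.1.
Then θ = mean/k = 1.06/2.1 = 0.505.

k ≈ 2.1, θ ≈ 0.505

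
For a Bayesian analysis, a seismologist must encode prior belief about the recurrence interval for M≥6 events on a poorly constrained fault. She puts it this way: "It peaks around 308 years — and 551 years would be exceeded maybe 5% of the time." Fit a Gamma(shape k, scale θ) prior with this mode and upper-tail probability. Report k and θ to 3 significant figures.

Gamma(k,θ) with k>1 has mode (k−1)θ, so θ = 308/(k−1).
Need P(X < 551) = 0.95 with θ tied to k this way. Start at k = 2, θ = 308: P(X<551) ≈ 0.534.
Too low — raise k to concentrate. Iterating converges to k ≈ 9.24.
Then θ = 308/(9.24−1) ≈ 37.4.

k ≈ 9.24, θ ≈ 37.4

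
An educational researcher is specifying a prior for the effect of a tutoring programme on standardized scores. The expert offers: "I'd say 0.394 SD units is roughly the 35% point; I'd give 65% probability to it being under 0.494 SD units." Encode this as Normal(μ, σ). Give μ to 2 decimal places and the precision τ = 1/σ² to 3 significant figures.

μ = 0.44, τ = 59.4

For Normal(μ,σ), the p-quantile is μ + z_p·σ. Here z_{0.35} = -0.3853, z_{0.65} = 0.3853.
So 0.394 = μ − 0.3853σ and 0.494 = μ + 0.3853σ.
Subtracting: σ = (0.494 − 0.394)/(0.3853 − (-0.3853)) = 0.13.
Then μ = 0.394 − (-0.3853)·0.13 = 0.44.
Precision τ = 1/σ² = 1/0.1298² = 59.4.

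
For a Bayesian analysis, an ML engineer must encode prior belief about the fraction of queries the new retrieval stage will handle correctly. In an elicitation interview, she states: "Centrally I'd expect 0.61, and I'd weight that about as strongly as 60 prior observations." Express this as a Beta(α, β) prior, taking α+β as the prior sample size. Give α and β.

Under the effective-sample-size interpretation, Beta(α, β) has prior mean α/(α+β) and prior sample size α+β.
So α+β = 60 and α/(α+β) = 0.61, giving α = 0.61·60 = 36.6 and β = 60 − 36.6 = 23.4.

α = 36.6, β = 23.4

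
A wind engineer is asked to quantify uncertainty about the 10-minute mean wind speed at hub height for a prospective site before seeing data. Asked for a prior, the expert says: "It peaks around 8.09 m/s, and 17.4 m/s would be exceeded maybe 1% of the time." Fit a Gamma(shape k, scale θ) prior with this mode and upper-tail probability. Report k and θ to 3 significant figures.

k ≈ 9.26, θ ≈ 0.98

Gamma(k,θ) with k>1 has mode (k−1)θ, so θ = 8.09/(k−1).
Need P(X < 17.4) = 0.99 with θ tied to k this way. Start at k = 2, θ = 8.09: P(X<17.4) ≈ 0.633.
Too low — raise k to concentrate. Iterating converges to k ≈ 9.26.
Then θ = 8.09/(9.26−1) ≈ 0.98.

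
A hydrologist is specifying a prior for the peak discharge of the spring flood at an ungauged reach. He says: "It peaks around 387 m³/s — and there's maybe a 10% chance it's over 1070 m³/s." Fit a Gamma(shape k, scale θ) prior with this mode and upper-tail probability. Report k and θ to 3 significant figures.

Gamma(k,θ) with k>1 has mode (k−1)θ, so θ = 387/(k−1).
Need P(X < 1070) = 0.9 with θ tied to k this way. Start at k = 2, θ = 387: P(X<1070) ≈ 0.763.
Too low — raise k to concentrate. Iterating converges to k ≈ 2.85.
Then θ = 387/(2.85−1) ≈ 209.

k ≈ 2.85, θ ≈ 209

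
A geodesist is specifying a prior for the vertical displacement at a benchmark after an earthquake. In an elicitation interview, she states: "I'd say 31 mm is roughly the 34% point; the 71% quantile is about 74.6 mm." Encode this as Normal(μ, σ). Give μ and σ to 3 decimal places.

The p-quantile of Normal(μ,σ) is μ + z_p·σ, with z_{0.34} = -0.4125 and z_{0.71} = 0.5534.
Eliminate σ: μ = (z₂·x₁ − z₁·x₂)/(z₂ − z₁) = (0.5534·31 − (-0.4125)·74.6)/0.9658 = 49.619.
Then σ = (x₂ − x₁)/(z₂ − z₁) = (74.6 − 31)/0.9658 = 45.142.

μ = 49.619, σ = 45.142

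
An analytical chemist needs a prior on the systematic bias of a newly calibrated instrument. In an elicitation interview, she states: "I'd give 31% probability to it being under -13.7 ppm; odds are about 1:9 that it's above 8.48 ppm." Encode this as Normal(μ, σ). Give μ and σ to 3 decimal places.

The p-quantile of Normal(μ,σ) is μ + z_p·σ, with z_{0.31} = -0.4959 and z_{0.9} = 1.282.
Eliminate σ: μ = (z₂·x₁ − z₁·x₂)/(z₂ − z₁) = (1.282·-13.7 − (-0.4959)·8.48)/1.777 = -7.512.
Then σ = (x₂ − x₁)/(z₂ − z₁) = (8.48 − -13.7)/1.777 = 12.479.

μ = -7.512, σ = 12.479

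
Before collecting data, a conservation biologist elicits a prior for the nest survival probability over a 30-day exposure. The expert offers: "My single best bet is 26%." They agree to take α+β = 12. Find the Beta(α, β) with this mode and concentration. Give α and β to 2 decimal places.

α = 3.60, β = 8.40

For α,β > 1 the Beta mode is (α−1)/(α+β−2). With α+β = 12, the mode is (α−1)/10.
Set (α−1)/10 = 0.26 → α = 1 + 0.26·10 = 3.60.
β = 12 − α = 8.40.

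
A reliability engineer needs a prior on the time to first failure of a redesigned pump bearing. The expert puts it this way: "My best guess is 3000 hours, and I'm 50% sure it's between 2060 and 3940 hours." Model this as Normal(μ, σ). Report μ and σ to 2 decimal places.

A symmetric 50% interval runs μ ± z·σ with z = 0.6745.
Half-width = 940, so σ = 940/0.6745 = 1393.65.
μ is the stated best guess, 3000.00.

μ = 3000.00, σ = 1393.65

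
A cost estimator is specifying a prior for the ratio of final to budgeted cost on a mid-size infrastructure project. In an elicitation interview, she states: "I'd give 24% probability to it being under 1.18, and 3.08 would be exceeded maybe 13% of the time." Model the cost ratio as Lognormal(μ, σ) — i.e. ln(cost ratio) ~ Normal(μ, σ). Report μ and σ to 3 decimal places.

If T ~ Lognormal(μ,σ) then ln T ~ Normal(μ,σ), so the p-quantile of ln T is μ + z_p·σ.
ln(1.18) = 0.1655 and ln(3.08) = 1.125; z_{0.24} = -0.7063, z_{0.87} = 1.126.
σ = (1.125 − 0.1655)/(1.126 − (-0.7063)) = 0.524.
μ = 0.1655 − (-0.7063)·0.524 = 0.535.

μ ≈ 0.535, σ ≈ 0.524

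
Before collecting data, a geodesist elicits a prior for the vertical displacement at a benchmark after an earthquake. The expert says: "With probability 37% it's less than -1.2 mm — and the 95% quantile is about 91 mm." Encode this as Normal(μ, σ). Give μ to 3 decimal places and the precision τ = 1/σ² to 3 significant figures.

μ = 14.279, τ = 0.00046

The p-quantile of Normal(μ,σ) is μ + z_p·σ, with z_{0.37} = -0.3319 and z_{0.95} = 1.645.
Eliminate σ: μ = (z₂·x₁ − z₁·x₂)/(z₂ − z₁) = (1.645·-1.2 − (-0.3319)·91)/1.977 = 14.279.
Then σ = (x₂ − x₁)/(z₂ − z₁) = (91 − -1.2)/1.977 = 46.643.
Precision τ = 1/σ² = 1/46.64² = 0.00046.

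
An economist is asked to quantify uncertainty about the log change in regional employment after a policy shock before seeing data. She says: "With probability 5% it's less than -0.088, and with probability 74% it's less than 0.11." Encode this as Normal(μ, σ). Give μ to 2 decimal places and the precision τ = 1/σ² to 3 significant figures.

μ = 0.05, τ = 134

The p-quantile of Normal(μ,σ) is μ + z_p·σ, with z_{0.05} = -1.645 and z_{0.74} = 0.6433.
Eliminate σ: μ = (z₂·x₁ − z₁·x₂)/(z₂ − z₁) = (0.6433·-0.088 − (-1.645)·0.11)/2.288 = 0.05.
Then σ = (x₂ − x₁)/(z₂ − z₁) = (0.11 − -0.088)/2.288 = 0.09.
Precision τ = 1/σ² = 1/0.08653² = 134.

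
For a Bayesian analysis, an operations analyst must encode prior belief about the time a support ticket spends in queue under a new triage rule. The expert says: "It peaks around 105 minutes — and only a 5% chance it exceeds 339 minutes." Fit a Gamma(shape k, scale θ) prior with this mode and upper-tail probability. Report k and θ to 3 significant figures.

k ≈ 2.91, θ ≈ 55.1

Gamma(k,θ) with k>1 has mode (k−1)θ, so θ = 105/(k−1).
Need P(X < 339) = 0.95 with θ tied to k this way. Start at k = 2, θ = 105: P(X<339) ≈ 0.832.
Too low — raise k to concentrate. Iterating converges to k ≈ 2.91.
Then θ = 105/(2.91−1) ≈ 55.1.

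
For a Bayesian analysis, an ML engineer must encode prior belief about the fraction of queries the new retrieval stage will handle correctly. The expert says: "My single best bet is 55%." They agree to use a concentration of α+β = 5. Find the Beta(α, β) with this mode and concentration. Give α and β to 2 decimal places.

α = 2.65, β = 2.35

For α,β > 1 the Beta mode is (α−1)/(α+β−2). With α+β = 5, the mode is (α−1)/3.
Set (α−1)/3 = 0.55 → α = 1 + 0.55·3 = 2.65.
β = 5 − α = 2.35.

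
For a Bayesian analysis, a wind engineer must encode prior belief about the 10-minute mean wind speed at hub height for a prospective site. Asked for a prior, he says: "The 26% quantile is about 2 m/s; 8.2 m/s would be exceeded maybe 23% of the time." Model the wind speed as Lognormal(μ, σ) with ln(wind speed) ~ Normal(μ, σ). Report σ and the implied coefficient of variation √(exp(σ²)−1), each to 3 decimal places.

σ ≈ 1.021, CV ≈ 1.355

If T ~ Lognormal(μ,σ) then ln T ~ Normal(μ,σ), so the p-quantile of ln T is μ + z_p·σ.
ln(2) = 0.6931 and ln(8.2) = 2.104; z_{0.26} = -0.6433, z_{0.77} = 0.7388.
σ = (2.104 − 0.6931)/(0.7388 − (-0.6433)) = 1.021.
μ = 0.6931 − (-0.6433)·1.021 = 1.350.
CV = √(exp(σ²)−1) = √(exp(1.0421)−1) = 1.355.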